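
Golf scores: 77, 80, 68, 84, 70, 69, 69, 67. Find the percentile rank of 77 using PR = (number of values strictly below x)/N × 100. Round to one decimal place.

62.5

N = 8.
Strictly below 77: 5. Equal to 77: 1.
PR = 5/8 × 100 = 62.5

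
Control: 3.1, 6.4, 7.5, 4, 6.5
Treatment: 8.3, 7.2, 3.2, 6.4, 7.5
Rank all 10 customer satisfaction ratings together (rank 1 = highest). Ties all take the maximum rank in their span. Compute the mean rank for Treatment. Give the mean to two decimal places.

Sorted (descending): 8.3, 7.5, 7.5, 7.2, 6.5, 6.4, 6.4, 4, 3.2, 3.1
The 2 values of 7.5 occupy positions 2–3 → each gets rank 3.
The 2 values of 6.4 occupy positions 6–7 → each gets rank 7.
Treatment values → pooled ranks: 8.3→1, 7.2→4, 3.2→9, 6.4→7, 7.5→3
Mean rank = (1 + 4 + 9 + 7 + 3) / 5 = 4.80

4.80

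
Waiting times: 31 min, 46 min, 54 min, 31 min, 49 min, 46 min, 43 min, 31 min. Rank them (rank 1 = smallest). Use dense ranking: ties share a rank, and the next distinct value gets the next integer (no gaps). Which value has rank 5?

Sorted (ascending): 31, 31, 31, 43, 46, 46, 49, 54
The 3 values of 31 share dense rank 1.
The 2 values of 46 share dense rank 3.
Remaining distinct values take the next consecutive integers.
Rank 5 → value 54.

54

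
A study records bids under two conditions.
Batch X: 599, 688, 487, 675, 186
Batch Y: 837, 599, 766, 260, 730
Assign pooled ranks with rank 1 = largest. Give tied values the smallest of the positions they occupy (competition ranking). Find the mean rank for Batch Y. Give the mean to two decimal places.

4.20

Sorted (descending): 837, 766, 730, 688, 675, 599, 599, 487, 260, 186
The 2 values of 599 occupy positions 6–7 → each gets rank 6.
Batch Y values → pooled ranks: 837→1, 599→6, 766→2, 260→9, 730→3
Mean rank = (1 + 6 + 2 + 9 + 3) / 5 = 4.20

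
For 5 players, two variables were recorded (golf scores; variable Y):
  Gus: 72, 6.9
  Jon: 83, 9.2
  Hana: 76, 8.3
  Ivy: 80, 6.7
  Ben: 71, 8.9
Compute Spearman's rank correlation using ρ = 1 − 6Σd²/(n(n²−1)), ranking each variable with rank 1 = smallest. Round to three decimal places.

Ranks of variable 1: 2, 5, 3, 4, 1
Ranks of variable 2: 2, 5, 3, 1, 4
d = r₁ − r₂: 0, 0, 0, 3, -3
d²: 0, 0, 0, 9, 9; Σd² = 18
ρ = 1 − 6·18/(5·24) = 1 − 108/120 = 0.100

0.100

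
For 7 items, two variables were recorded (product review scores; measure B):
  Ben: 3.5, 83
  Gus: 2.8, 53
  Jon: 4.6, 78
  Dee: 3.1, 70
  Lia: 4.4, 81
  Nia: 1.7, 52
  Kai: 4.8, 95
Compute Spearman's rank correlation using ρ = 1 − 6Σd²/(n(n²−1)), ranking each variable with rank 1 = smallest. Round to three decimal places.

0.857

Ranks of variable 1: 4, 2, 6, 3, 5, 1, 7
Ranks of variable 2: 6, 2, 4, 3, 5, 1, 7
d = r₁ − r₂: -2, 0, 2, 0, 0, 0, 0
d²: 4, 0, 4, 0, 0, 0, 0; Σd² = 8
ρ = 1 − 6·8/(7·48) = 1 − 48/336 = 0.857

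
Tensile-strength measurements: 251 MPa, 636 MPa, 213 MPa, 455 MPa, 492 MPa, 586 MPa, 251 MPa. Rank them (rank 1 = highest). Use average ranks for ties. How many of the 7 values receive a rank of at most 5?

4

Sorted (descending): 636, 586, 492, 455, 251, 251, 213
The 2 values of 251 occupy positions 5–6 → average rank (5+6)/2 = 5.5.
Ranks ≤ 5: {1, 2, 3, 4} → 4 values.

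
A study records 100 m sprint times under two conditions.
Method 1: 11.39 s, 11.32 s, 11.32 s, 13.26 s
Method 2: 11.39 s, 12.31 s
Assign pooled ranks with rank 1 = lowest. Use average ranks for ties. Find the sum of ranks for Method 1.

12.5

Sorted (ascending): 11.32, 11.32, 11.39, 11.39, 12.31, 13.26
The 2 values of 11.32 occupy positions 1–2 → average rank (1+2)/2 = 1.5.
The 2 values of 11.39 occupy positions 3–4 → average rank (3+4)/2 = 3.5.
Method 1 values → pooled ranks: 11.39→3.5, 11.32→1.5, 11.32→1.5, 13.26→6
Rank sum = 3.5 + 1.5 + 1.5 + 6 = 12.5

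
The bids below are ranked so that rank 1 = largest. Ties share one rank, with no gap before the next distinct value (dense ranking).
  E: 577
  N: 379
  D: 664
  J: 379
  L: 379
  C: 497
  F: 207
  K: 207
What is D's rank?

1

Sorted (descending): 664, 577, 497, 379, 379, 379, 207, 207
The 3 values of 379 share dense rank 4.
The 2 values of 207 share dense rank 5.
Remaining distinct values take the next consecutive integers.
D has value 664 → rank 1.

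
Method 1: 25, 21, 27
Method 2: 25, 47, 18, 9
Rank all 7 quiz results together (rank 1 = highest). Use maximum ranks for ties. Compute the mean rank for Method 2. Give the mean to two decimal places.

4.50

Sorted (descending): 47, 27, 25, 25, 21, 18, 9
The 2 values of 25 occupy positions 3–4 → each gets rank 4.
Method 2 values → pooled ranks: 25→4, 47→1, 18→6, 9→7
Mean rank = (4 + 1 + 6 + 7) / 4 = 4.50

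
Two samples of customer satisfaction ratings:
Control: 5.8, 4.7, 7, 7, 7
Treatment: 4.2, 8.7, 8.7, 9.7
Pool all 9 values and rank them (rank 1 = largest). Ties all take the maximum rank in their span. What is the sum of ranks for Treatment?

16

Sorted (descending): 9.7, 8.7, 8.7, 7, 7, 7, 5.8, 4.7, 4.2
The 2 values of 8.7 occupy positions 2–3 → each gets rank 3.
The 3 values of 7 occupy positions 4–6 → each gets rank 6.
Treatment values → pooled ranks: 4.2→9, 8.7→3, 8.7→3, 9.7→1
Rank sum = 9 + 3 + 3 + 1 = 16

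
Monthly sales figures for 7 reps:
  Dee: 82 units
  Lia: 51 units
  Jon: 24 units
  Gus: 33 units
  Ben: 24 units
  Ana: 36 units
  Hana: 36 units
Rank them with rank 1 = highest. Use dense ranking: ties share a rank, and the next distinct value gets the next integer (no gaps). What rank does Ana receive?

3

Sorted (descending): 82, 51, 36, 36, 33, 24, 24
The 2 values of 36 share dense rank 3.
The 2 values of 24 share dense rank 5.
Remaining distinct values take the next consecutive integers.
Ana has value 36 units → rank 3.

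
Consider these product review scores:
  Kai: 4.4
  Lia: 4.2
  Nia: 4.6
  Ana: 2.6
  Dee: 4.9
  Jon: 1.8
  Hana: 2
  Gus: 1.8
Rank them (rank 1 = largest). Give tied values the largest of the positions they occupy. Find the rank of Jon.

Sorted (descending): 4.9, 4.6, 4.4, 4.2, 2.6, 2, 1.8, 1.8
The 2 values of 1.8 occupy positions 7–8 → each gets rank 8.
Jon has value 1.8 → rank 8.

8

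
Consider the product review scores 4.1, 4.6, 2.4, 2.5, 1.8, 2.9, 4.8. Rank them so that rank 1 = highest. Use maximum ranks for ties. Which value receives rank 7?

Sorted (descending): 4.8, 4.6, 4.1, 2.9, 2.5, 2.4, 1.8
No ties — each value takes its position as its rank.
Rank 7 → value 1.8.

1.8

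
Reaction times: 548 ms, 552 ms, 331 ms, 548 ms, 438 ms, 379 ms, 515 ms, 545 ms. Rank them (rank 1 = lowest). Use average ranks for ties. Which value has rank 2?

379

Sorted (ascending): 331, 379, 438, 515, 545, 548, 548, 552
The 2 values of 548 occupy positions 6–7 → average rank (6+7)/2 = 6.5.
Rank 2 → value 379.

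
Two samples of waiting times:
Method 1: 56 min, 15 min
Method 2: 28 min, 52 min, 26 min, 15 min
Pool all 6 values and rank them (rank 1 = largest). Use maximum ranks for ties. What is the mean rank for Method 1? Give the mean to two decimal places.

3.50

Sorted (descending): 56, 52, 28, 26, 15, 15
The 2 values of 15 occupy positions 5–6 → each gets rank 6.
Method 1 values → pooled ranks: 56→1, 15→6
Mean rank = (1 + 6) / 2 = 3.50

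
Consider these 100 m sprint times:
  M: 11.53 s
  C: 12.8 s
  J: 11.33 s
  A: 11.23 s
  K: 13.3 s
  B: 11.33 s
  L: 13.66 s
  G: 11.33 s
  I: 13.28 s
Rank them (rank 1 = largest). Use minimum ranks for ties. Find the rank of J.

Sorted (descending): 13.66, 13.3, 13.28, 12.8, 11.53, 11.33, 11.33, 11.33, 11.23
The 3 values of 11.33 occupy positions 6–8 → each gets rank 6.
J has value 11.33 s → rank 6.

6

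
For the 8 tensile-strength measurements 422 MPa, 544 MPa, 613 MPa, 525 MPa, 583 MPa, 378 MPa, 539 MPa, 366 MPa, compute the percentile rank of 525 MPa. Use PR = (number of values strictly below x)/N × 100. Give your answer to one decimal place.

N = 8.
Strictly below 525: 3. Equal to 525: 1.
PR = 3/8 × 100 = 37.5

37.5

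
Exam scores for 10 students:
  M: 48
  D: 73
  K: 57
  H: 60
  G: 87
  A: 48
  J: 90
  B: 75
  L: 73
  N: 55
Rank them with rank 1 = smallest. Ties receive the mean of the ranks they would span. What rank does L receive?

Sorted (ascending): 48, 48, 55, 57, 60, 73, 73, 75, 87, 90
The 2 values of 48 occupy positions 1–2 → average rank (1+2)/2 = 1.5.
The 2 values of 73 occupy positions 6–7 → average rank (6+7)/2 = 6.5.
L has value 73 → rank 6.5.

6.5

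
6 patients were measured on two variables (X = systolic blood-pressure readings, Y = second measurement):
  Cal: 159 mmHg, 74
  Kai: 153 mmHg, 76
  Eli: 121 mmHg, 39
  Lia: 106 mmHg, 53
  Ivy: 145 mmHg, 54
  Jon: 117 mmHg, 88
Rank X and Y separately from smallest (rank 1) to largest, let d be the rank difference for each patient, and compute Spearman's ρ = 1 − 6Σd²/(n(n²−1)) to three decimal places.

Ranks of variable 1: 6, 5, 3, 1, 4, 2
Ranks of variable 2: 4, 5, 1, 2, 3, 6
d = r₁ − r₂: 2, 0, 2, -1, 1, -4
d²: 4, 0, 4, 1, 1, 16; Σd² = 26
ρ = 1 − 6·26/(6·35) = 1 − 156/210 = 0.257

0.257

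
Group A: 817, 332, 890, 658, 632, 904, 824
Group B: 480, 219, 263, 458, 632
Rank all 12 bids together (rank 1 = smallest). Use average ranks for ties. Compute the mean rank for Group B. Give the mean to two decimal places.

3.70

Sorted (ascending): 219, 263, 332, 458, 480, 632, 632, 658, 817, 824, 890, 904
The 2 values of 632 occupy positions 6–7 → average rank (6+7)/2 = 6.5.
Group B values → pooled ranks: 480→5, 219→1, 263→2, 458→4, 632→6.5
Mean rank = (5 + 1 + 2 + 4 + 6.5) / 5 = 3.70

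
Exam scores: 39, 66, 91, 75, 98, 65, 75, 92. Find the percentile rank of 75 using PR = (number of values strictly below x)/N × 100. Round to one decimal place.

N = 8.
Strictly below 75: 3. Equal to 75: 2.
PR = 3/8 × 100 = 37.5

37.5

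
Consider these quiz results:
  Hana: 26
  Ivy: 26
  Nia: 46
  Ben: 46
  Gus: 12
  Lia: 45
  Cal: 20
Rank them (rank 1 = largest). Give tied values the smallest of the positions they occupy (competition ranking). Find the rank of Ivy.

4

Sorted (descending): 46, 46, 45, 26, 26, 20, 12
The 2 values of 46 occupy positions 1–2 → each gets rank 1.
The 2 values of 26 occupy positions 4–5 → each gets rank 4.
Ivy has value 26 → rank 4.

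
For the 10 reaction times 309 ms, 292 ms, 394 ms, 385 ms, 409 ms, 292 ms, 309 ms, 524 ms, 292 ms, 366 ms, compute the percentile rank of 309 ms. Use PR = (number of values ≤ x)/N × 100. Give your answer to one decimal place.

50.0

N = 10.
Strictly below 309: 3. Equal to 309: 2.
PR = 5/10 × 100 = 50.0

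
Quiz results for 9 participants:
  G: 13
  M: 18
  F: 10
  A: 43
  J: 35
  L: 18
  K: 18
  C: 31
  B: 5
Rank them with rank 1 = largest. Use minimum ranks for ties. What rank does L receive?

Sorted (descending): 43, 35, 31, 18, 18, 18, 13, 10, 5
The 3 values of 18 occupy positions 4–6 → each gets rank 4.
L has value 18 → rank 4.

4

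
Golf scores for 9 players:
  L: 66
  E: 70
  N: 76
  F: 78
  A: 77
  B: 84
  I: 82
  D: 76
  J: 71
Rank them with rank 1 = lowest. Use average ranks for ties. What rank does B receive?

9

Sorted (ascending): 66, 70, 71, 76, 76, 77, 78, 82, 84
The 2 values of 76 occupy positions 4–5 → average rank (4+5)/2 = 4.5.
B has value 84 → rank 9.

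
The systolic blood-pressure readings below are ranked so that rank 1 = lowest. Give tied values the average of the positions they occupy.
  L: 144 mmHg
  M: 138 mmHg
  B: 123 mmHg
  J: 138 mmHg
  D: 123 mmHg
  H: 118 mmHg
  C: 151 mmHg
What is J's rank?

Sorted (ascending): 118, 123, 123, 138, 138, 144, 151
The 2 values of 123 occupy positions 2–3 → average rank (2+3)/2 = 2.5.
The 2 values of 138 occupy positions 4–5 → average rank (4+5)/2 = 4.5.
J has value 138 mmHg → rank 4.5.

4.5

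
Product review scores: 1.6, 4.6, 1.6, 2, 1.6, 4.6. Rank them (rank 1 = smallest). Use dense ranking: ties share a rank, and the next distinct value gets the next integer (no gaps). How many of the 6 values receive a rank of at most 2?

Sorted (ascending): 1.6, 1.6, 1.6, 2, 4.6, 4.6
The 3 values of 1.6 share dense rank 1.
The 2 values of 4.6 share dense rank 3.
Remaining distinct values take the next consecutive integers.
Ranks ≤ 2: {1, 1, 1, 2} → 4 values.

4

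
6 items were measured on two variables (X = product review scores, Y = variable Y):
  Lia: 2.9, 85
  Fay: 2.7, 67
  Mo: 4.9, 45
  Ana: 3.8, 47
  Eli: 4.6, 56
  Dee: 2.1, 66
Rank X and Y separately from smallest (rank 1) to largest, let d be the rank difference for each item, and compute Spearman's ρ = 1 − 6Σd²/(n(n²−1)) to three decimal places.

-0.714

Ranks of variable 1: 3, 2, 6, 4, 5, 1
Ranks of variable 2: 6, 5, 1, 2, 3, 4
d = r₁ − r₂: -3, -3, 5, 2, 2, -3
d²: 9, 9, 25, 4, 4, 9; Σd² = 60
ρ = 1 − 6·60/(6·35) = 1 − 360/210 = -0.714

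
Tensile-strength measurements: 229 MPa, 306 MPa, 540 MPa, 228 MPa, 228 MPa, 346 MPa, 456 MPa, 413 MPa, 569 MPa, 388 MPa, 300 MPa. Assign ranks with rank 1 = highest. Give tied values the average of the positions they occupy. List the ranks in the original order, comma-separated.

Sorted (descending): 569, 540, 456, 413, 388, 346, 306, 300, 229, 228, 228
The 2 values of 228 occupy positions 10–11 → average rank (10+11)/2 = 10.5.

9, 7, 2, 10.5, 10.5, 6, 3, 4, 1, 5, 8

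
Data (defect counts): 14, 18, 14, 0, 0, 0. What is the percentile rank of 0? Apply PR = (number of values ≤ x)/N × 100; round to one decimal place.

N = 6.
Strictly below 0: 0. Equal to 0: 3.
PR = 3/6 × 100 = 50.0

50.0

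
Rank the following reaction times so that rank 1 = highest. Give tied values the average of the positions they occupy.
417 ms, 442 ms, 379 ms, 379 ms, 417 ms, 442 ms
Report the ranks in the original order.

3.5, 1.5, 5.5, 5.5, 3.5, 1.5

Sorted (descending): 442, 442, 417, 417, 379, 379
The 2 values of 442 occupy positions 1–2 → average rank (1+2)/2 = 1.5.
The 2 values of 417 occupy positions 3–4 → average rank (3+4)/2 = 3.5.
The 2 values of 379 occupy positions 5–6 → average rank (5+6)/2 = 5.5.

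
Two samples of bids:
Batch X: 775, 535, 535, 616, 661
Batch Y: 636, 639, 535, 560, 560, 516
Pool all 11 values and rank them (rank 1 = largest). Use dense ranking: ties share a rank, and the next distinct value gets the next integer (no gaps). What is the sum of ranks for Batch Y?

34

Sorted (descending): 775, 661, 639, 636, 616, 560, 560, 535, 535, 535, 516
The 2 values of 560 share dense rank 6.
The 3 values of 535 share dense rank 7.
Remaining distinct values take the next consecutive integers.
Batch Y values → pooled ranks: 636→4, 639→3, 535→7, 560→6, 560→6, 516→8
Rank sum = 4 + 3 + 7 + 6 + 6 + 8 = 34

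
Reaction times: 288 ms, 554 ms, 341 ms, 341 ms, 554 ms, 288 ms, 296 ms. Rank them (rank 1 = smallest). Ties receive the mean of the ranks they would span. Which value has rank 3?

Sorted (ascending): 288, 288, 296, 341, 341, 554, 554
The 2 values of 288 occupy positions 1–2 → average rank (1+2)/2 = 1.5.
The 2 values of 341 occupy positions 4–5 → average rank (4+5)/2 = 4.5.
The 2 values of 554 occupy positions 6–7 → average rank (6+7)/2 = 6.5.
Rank 3 → value 296.

296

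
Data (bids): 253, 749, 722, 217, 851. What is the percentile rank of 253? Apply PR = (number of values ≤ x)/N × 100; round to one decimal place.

N = 5.
Strictly below 253: 1. Equal to 253: 1.
PR = 2/5 × 100 = 40.0

40.0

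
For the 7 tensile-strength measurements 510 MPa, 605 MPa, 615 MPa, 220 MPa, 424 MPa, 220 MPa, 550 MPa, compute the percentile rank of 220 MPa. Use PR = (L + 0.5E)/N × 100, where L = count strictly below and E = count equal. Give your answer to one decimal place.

N = 7.
Strictly below 220: 0. Equal to 220: 2.
PR = (0 + 0.5·2)/7 × 100 = 14.3

14.3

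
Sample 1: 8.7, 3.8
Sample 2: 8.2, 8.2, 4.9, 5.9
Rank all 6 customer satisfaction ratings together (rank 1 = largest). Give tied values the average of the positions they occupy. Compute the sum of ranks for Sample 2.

Sorted (descending): 8.7, 8.2, 8.2, 5.9, 4.9, 3.8
The 2 values of 8.2 occupy positions 2–3 → average rank (2+3)/2 = 2.5.
Sample 2 values → pooled ranks: 8.2→2.5, 8.2→2.5, 4.9→5, 5.9→4
Rank sum = 2.5 + 2.5 + 5 + 4 = 14

14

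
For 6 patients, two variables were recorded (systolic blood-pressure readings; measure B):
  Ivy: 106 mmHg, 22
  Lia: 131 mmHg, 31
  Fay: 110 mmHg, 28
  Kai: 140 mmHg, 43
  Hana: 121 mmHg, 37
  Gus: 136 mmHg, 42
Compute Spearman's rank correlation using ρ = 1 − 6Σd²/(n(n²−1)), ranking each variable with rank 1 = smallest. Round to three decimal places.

Ranks of variable 1: 1, 4, 2, 6, 3, 5
Ranks of variable 2: 1, 3, 2, 6, 4, 5
d = r₁ − r₂: 0, 1, 0, 0, -1, 0
d²: 0, 1, 0, 0, 1, 0; Σd² = 2
ρ = 1 − 6·2/(6·35) = 1 − 12/210 = 0.943

0.943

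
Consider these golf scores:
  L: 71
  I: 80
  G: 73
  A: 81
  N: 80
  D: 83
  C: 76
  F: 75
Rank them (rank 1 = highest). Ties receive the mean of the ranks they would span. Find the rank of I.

3.5

Sorted (descending): 83, 81, 80, 80, 76, 75, 73, 71
The 2 values of 80 occupy positions 3–4 → average rank (3+4)/2 = 3.5.
I has value 80 → rank 3.5.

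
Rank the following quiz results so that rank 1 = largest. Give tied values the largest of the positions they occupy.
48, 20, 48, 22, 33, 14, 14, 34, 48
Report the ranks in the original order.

3, 7, 3, 6, 5, 9, 9, 4, 3

Sorted (descending): 48, 48, 48, 34, 33, 22, 20, 14, 14
The 3 values of 48 occupy positions 1–3 → each gets rank 3.
The 2 values of 14 occupy positions 8–9 → each gets rank 9.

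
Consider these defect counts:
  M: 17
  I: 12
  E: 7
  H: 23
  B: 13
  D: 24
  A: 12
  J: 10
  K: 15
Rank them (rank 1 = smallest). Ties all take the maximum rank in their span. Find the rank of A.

4

Sorted (ascending): 7, 10, 12, 12, 13, 15, 17, 23, 24
The 2 values of 12 occupy positions 3–4 → each gets rank 4.
A has value 12 → rank 4.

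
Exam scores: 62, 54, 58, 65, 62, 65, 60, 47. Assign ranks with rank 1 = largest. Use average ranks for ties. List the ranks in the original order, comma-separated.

Sorted (descending): 65, 65, 62, 62, 60, 58, 54, 47
The 2 values of 65 occupy positions 1–2 → average rank (1+2)/2 = 1.5.
The 2 values of 62 occupy positions 3–4 → average rank (3+4)/2 = 3.5.

3.5, 7, 6, 1.5, 3.5, 1.5, 5, 8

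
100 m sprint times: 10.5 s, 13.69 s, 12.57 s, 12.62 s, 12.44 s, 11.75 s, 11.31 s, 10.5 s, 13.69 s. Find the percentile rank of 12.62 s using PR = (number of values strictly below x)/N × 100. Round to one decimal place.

66.7

N = 9.
Strictly below 12.62: 6. Equal to 12.62: 1.
PR = 6/9 × 100 = 66.7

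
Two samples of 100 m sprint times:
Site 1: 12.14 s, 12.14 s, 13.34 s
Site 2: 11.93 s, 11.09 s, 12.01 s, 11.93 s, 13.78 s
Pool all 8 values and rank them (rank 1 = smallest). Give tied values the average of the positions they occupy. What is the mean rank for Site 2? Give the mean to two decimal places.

Sorted (ascending): 11.09, 11.93, 11.93, 12.01, 12.14, 12.14, 13.34, 13.78
The 2 values of 11.93 occupy positions 2–3 → average rank (2+3)/2 = 2.5.
The 2 values of 12.14 occupy positions 5–6 → average rank (5+6)/2 = 5.5.
Site 2 values → pooled ranks: 11.93→2.5, 11.09→1, 12.01→4, 11.93→2.5, 13.78→8
Mean rank = (2.5 + 1 + 4 + 2.5 + 8) / 5 = 3.60

3.60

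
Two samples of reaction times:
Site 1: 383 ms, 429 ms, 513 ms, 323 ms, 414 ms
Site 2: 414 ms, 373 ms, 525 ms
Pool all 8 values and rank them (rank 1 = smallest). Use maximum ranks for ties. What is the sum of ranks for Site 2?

Sorted (ascending): 323, 373, 383, 414, 414, 429, 513, 525
The 2 values of 414 occupy positions 4–5 → each gets rank 5.
Site 2 values → pooled ranks: 414→5, 373→2, 525→8
Rank sum = 5 + 2 + 8 = 15

15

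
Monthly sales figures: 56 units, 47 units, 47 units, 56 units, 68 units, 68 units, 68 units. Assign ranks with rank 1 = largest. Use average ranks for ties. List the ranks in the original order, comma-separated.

Sorted (descending): 68, 68, 68, 56, 56, 47, 47
The 3 values of 68 occupy positions 1–3 → average rank 2.
The 2 values of 56 occupy positions 4–5 → average rank (4+5)/2 = 4.5.
The 2 values of 47 occupy positions 6–7 → average rank (6+7)/2 = 6.5.

4.5, 6.5, 6.5, 4.5, 2, 2, 2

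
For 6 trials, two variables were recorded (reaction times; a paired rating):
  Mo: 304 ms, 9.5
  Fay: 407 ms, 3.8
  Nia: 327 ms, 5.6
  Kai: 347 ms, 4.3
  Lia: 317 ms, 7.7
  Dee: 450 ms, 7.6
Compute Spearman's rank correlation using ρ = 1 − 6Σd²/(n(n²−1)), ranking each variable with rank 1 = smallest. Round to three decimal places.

-0.657

Ranks of variable 1: 1, 5, 3, 4, 2, 6
Ranks of variable 2: 6, 1, 3, 2, 5, 4
d = r₁ − r₂: -5, 4, 0, 2, -3, 2
d²: 25, 16, 0, 4, 9, 4; Σd² = 58
ρ = 1 − 6·58/(6·35) = 1 − 348/210 = -0.657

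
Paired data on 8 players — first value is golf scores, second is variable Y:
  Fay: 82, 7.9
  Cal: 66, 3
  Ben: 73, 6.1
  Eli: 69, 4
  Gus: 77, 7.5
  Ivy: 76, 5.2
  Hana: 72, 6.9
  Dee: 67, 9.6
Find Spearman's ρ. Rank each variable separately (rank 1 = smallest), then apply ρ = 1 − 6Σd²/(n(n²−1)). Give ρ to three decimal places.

0.405

Ranks of variable 1: 8, 1, 5, 3, 7, 6, 4, 2
Ranks of variable 2: 7, 1, 4, 2, 6, 3, 5, 8
d = r₁ − r₂: 1, 0, 1, 1, 1, 3, -1, -6
d²: 1, 0, 1, 1, 1, 9, 1, 36; Σd² = 50
ρ = 1 − 6·50/(8·63) = 1 − 300/504 = 0.405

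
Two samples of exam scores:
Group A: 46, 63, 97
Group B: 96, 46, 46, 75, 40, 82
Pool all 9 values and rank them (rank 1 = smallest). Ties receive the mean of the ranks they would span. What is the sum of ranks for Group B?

Sorted (ascending): 40, 46, 46, 46, 63, 75, 82, 96, 97
The 3 values of 46 occupy positions 2–4 → average rank 3.
Group B values → pooled ranks: 96→8, 46→3, 46→3, 75→6, 40→1, 82→7
Rank sum = 8 + 3 + 3 + 6 + 1 + 7 = 28

28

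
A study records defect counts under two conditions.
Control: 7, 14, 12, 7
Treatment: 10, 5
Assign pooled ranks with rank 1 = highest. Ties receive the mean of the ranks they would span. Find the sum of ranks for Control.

12

Sorted (descending): 14, 12, 10, 7, 7, 5
The 2 values of 7 occupy positions 4–5 → average rank (4+5)/2 = 4.5.
Control values → pooled ranks: 7→4.5, 14→1, 12→2, 7→4.5
Rank sum = 4.5 + 1 + 2 + 4.5 = 12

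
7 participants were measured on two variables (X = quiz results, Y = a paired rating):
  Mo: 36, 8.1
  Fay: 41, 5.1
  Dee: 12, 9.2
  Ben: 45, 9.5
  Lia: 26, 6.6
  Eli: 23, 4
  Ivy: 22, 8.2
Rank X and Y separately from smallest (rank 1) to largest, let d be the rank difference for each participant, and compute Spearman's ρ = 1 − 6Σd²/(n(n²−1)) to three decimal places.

0.000

Ranks of variable 1: 5, 6, 1, 7, 4, 3, 2
Ranks of variable 2: 4, 2, 6, 7, 3, 1, 5
d = r₁ − r₂: 1, 4, -5, 0, 1, 2, -3
d²: 1, 16, 25, 0, 1, 4, 9; Σd² = 56
ρ = 1 − 6·56/(7·48) = 1 − 336/336 = 0.000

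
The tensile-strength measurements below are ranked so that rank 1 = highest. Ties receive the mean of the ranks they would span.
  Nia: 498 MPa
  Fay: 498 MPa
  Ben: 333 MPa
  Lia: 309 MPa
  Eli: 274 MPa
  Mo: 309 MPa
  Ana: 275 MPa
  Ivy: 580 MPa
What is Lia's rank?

Sorted (descending): 580, 498, 498, 333, 309, 309, 275, 274
The 2 values of 498 occupy positions 2–3 → average rank (2+3)/2 = 2.5.
The 2 values of 309 occupy positions 5–6 → average rank (5+6)/2 = 5.5.
Lia has value 309 MPa → rank 5.5.

5.5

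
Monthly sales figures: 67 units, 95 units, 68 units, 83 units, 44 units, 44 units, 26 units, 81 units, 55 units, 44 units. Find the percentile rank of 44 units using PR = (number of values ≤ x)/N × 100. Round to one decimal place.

40.0

N = 10.
Strictly below 44: 1. Equal to 44: 3.
PR = 4/10 × 100 = 40.0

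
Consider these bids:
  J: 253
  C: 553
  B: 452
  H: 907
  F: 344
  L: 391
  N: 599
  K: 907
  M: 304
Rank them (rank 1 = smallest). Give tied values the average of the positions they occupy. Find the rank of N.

7

Sorted (ascending): 253, 304, 344, 391, 452, 553, 599, 907, 907
The 2 values of 907 occupy positions 8–9 → average rank (8+9)/2 = 8.5.
N has value 599 → rank 7.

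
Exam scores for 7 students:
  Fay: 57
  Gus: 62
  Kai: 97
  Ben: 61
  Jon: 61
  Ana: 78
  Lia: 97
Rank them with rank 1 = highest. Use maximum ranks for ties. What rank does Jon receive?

Sorted (descending): 97, 97, 78, 62, 61, 61, 57
The 2 values of 97 occupy positions 1–2 → each gets rank 2.
The 2 values of 61 occupy positions 5–6 → each gets rank 6.
Jon has value 61 → rank 6.

6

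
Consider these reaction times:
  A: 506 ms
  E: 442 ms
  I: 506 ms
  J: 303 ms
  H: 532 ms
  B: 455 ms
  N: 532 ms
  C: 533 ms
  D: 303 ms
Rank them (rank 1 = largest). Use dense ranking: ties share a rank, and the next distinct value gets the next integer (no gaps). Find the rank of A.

3

Sorted (descending): 533, 532, 532, 506, 506, 455, 442, 303, 303
The 2 values of 532 share dense rank 2.
The 2 values of 506 share dense rank 3.
The 2 values of 303 share dense rank 6.
Remaining distinct values take the next consecutive integers.
A has value 506 ms → rank 3.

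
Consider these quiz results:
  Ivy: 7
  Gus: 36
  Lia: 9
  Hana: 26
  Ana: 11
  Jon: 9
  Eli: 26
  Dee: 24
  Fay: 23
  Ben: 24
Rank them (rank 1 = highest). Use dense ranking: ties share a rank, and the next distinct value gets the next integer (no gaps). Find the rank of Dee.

Sorted (descending): 36, 26, 26, 24, 24, 23, 11, 9, 9, 7
The 2 values of 26 share dense rank 2.
The 2 values of 24 share dense rank 3.
The 2 values of 9 share dense rank 6.
Remaining distinct values take the next consecutive integers.
Dee has value 24 → rank 3.

3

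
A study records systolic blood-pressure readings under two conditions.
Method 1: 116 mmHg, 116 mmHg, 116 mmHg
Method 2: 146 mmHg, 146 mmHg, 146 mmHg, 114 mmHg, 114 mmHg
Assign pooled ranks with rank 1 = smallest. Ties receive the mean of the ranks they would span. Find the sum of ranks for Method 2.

24

Sorted (ascending): 114, 114, 116, 116, 116, 146, 146, 146
The 2 values of 114 occupy positions 1–2 → average rank (1+2)/2 = 1.5.
The 3 values of 116 occupy positions 3–5 → average rank 4.
The 3 values of 146 occupy positions 6–8 → average rank 7.
Method 2 values → pooled ranks: 146→7, 146→7, 146→7, 114→1.5, 114→1.5
Rank sum = 7 + 7 + 7 + 1.5 + 1.5 = 24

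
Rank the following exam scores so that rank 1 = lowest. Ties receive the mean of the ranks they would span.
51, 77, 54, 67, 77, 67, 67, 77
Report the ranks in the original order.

1, 7, 2, 4, 7, 4, 4, 7

Sorted (ascending): 51, 54, 67, 67, 67, 77, 77, 77
The 3 values of 67 occupy positions 3–5 → average rank 4.
The 3 values of 77 occupy positions 6–8 → average rank 7.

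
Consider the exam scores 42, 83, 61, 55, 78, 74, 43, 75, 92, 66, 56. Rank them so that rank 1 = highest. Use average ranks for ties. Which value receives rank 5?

Sorted (descending): 92, 83, 78, 75, 74, 66, 61, 56, 55, 43, 42
No ties — each value takes its position as its rank.
Rank 5 → value 74.

74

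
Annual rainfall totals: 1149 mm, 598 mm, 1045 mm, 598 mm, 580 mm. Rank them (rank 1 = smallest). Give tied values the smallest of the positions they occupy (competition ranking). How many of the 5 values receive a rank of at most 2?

Sorted (ascending): 580, 598, 598, 1045, 1149
The 2 values of 598 occupy positions 2–3 → each gets rank 2.
Ranks ≤ 2: {1, 2, 2} → 3 values.

3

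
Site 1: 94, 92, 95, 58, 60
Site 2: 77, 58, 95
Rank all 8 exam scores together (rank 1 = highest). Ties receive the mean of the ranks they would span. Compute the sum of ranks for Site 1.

Sorted (descending): 95, 95, 94, 92, 77, 60, 58, 58
The 2 values of 95 occupy positions 1–2 → average rank (1+2)/2 = 1.5.
The 2 values of 58 occupy positions 7–8 → average rank (7+8)/2 = 7.5.
Site 1 values → pooled ranks: 94→3, 92→4, 95→1.5, 58→7.5, 60→6
Rank sum = 3 + 4 + 1.5 + 7.5 + 6 = 22

22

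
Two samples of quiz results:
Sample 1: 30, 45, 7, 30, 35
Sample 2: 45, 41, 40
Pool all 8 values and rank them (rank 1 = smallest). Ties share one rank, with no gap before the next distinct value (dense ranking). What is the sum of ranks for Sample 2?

Sorted (ascending): 7, 30, 30, 35, 40, 41, 45, 45
The 2 values of 30 share dense rank 2.
The 2 values of 45 share dense rank 6.
Remaining distinct values take the next consecutive integers.
Sample 2 values → pooled ranks: 45→6, 41→5, 40→4
Rank sum = 6 + 5 + 4 = 15

15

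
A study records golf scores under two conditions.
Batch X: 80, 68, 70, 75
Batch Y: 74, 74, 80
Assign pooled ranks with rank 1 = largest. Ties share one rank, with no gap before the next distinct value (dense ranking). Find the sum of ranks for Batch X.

Sorted (descending): 80, 80, 75, 74, 74, 70, 68
The 2 values of 80 share dense rank 1.
The 2 values of 74 share dense rank 3.
Remaining distinct values take the next consecutive integers.
Batch X values → pooled ranks: 80→1, 68→5, 70→4, 75→2
Rank sum = 1 + 5 + 4 + 2 = 12

12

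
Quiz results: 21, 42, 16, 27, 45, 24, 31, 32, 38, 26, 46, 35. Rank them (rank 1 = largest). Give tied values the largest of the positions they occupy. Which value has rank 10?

24

Sorted (descending): 46, 45, 42, 38, 35, 32, 31, 27, 26, 24, 21, 16
No ties — each value takes its position as its rank.
Rank 10 → value 24.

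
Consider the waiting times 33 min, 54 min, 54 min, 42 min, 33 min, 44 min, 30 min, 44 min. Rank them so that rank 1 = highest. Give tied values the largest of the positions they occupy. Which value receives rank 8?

Sorted (descending): 54, 54, 44, 44, 42, 33, 33, 30
The 2 values of 54 occupy positions 1–2 → each gets rank 2.
The 2 values of 44 occupy positions 3–4 → each gets rank 4.
The 2 values of 33 occupy positions 6–7 → each gets rank 7.
Rank 8 → value 30.

30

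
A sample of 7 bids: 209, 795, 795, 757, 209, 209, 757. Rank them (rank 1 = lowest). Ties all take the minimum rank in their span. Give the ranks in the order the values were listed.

Sorted (ascending): 209, 209, 209, 757, 757, 795, 795
The 3 values of 209 occupy positions 1–3 → each gets rank 1.
The 2 values of 757 occupy positions 4–5 → each gets rank 4.
The 2 values of 795 occupy positions 6–7 → each gets rank 6.

1, 6, 6, 4, 1, 1, 4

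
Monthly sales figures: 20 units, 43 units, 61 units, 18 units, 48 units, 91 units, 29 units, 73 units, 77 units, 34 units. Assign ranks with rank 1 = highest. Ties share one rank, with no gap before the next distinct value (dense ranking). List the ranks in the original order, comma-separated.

9, 6, 4, 10, 5, 1, 8, 3, 2, 7

Sorted (descending): 91, 77, 73, 61, 48, 43, 34, 29, 20, 18
No ties — each value takes its position as its rank.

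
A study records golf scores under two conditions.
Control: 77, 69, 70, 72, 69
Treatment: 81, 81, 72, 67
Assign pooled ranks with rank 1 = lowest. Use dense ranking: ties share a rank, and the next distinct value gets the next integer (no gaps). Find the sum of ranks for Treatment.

17

Sorted (ascending): 67, 69, 69, 70, 72, 72, 77, 81, 81
The 2 values of 69 share dense rank 2.
The 2 values of 72 share dense rank 4.
The 2 values of 81 share dense rank 6.
Remaining distinct values take the next consecutive integers.
Treatment values → pooled ranks: 81→6, 81→6, 72→4, 67→1
Rank sum = 6 + 6 + 4 + 1 = 17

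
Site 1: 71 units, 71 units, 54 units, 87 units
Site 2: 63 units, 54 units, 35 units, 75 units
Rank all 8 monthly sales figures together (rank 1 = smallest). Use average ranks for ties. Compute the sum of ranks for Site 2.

14.5

Sorted (ascending): 35, 54, 54, 63, 71, 71, 75, 87
The 2 values of 54 occupy positions 2–3 → average rank (2+3)/2 = 2.5.
The 2 values of 71 occupy positions 5–6 → average rank (5+6)/2 = 5.5.
Site 2 values → pooled ranks: 63→4, 54→2.5, 35→1, 75→7
Rank sum = 4 + 2.5 + 1 + 7 = 14.5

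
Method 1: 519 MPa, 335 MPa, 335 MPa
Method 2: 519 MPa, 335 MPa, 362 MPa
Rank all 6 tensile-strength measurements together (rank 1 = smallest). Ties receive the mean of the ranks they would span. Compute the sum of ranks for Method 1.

Sorted (ascending): 335, 335, 335, 362, 519, 519
The 3 values of 335 occupy positions 1–3 → average rank 2.
The 2 values of 519 occupy positions 5–6 → average rank (5+6)/2 = 5.5.
Method 1 values → pooled ranks: 519→5.5, 335→2, 335→2
Rank sum = 5.5 + 2 + 2 = 9.5

9.5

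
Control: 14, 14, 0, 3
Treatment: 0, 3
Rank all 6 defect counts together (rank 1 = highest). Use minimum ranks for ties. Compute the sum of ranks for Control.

Sorted (descending): 14, 14, 3, 3, 0, 0
The 2 values of 14 occupy positions 1–2 → each gets rank 1.
The 2 values of 3 occupy positions 3–4 → each gets rank 3.
The 2 values of 0 occupy positions 5–6 → each gets rank 5.
Control values → pooled ranks: 14→1, 14→1, 0→5, 3→3
Rank sum = 1 + 1 + 5 + 3 = 10

10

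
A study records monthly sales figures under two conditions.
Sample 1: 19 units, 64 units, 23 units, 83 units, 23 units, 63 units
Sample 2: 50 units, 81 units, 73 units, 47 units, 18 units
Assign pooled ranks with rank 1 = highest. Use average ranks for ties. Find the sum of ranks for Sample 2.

Sorted (descending): 83, 81, 73, 64, 63, 50, 47, 23, 23, 19, 18
The 2 values of 23 occupy positions 8–9 → average rank (8+9)/2 = 8.5.
Sample 2 values → pooled ranks: 50→6, 81→2, 73→3, 47→7, 18→11
Rank sum = 6 + 2 + 3 + 7 + 11 = 29

29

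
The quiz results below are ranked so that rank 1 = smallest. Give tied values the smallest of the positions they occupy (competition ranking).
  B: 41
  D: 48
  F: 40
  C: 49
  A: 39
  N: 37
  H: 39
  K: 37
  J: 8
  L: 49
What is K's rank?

2

Sorted (ascending): 8, 37, 37, 39, 39, 40, 41, 48, 49, 49
The 2 values of 37 occupy positions 2–3 → each gets rank 2.
The 2 values of 39 occupy positions 4–5 → each gets rank 4.
The 2 values of 49 occupy positions 9–10 → each gets rank 9.
K has value 37 → rank 2.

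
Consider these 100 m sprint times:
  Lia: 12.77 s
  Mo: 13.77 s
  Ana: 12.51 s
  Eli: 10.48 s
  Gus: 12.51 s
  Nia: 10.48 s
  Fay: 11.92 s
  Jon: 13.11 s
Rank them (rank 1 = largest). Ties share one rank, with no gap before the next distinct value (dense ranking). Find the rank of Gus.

4

Sorted (descending): 13.77, 13.11, 12.77, 12.51, 12.51, 11.92, 10.48, 10.48
The 2 values of 12.51 share dense rank 4.
The 2 values of 10.48 share dense rank 6.
Remaining distinct values take the next consecutive integers.
Gus has value 12.51 s → rank 4.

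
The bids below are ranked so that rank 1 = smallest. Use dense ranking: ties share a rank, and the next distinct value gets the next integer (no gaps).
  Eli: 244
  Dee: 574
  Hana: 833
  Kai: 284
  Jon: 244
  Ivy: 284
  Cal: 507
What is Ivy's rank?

Sorted (ascending): 244, 244, 284, 284, 507, 574, 833
The 2 values of 244 share dense rank 1.
The 2 values of 284 share dense rank 2.
Remaining distinct values take the next consecutive integers.
Ivy has value 284 → rank 2.

2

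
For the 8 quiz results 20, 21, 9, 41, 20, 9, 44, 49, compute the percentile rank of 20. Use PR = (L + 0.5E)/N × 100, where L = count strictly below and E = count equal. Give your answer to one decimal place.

37.5

N = 8.
Strictly below 20: 2. Equal to 20: 2.
PR = (2 + 0.5·2)/8 × 100 = 37.5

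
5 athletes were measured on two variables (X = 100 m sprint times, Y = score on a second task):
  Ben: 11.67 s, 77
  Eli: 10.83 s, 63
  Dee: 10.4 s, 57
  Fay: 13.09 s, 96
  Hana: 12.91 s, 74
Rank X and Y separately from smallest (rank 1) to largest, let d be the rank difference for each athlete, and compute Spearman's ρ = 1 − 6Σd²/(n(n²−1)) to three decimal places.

0.900

Ranks of variable 1: 3, 2, 1, 5, 4
Ranks of variable 2: 4, 2, 1, 5, 3
d = r₁ − r₂: -1, 0, 0, 0, 1
d²: 1, 0, 0, 0, 1; Σd² = 2
ρ = 1 − 6·2/(5·24) = 1 − 12/120 = 0.900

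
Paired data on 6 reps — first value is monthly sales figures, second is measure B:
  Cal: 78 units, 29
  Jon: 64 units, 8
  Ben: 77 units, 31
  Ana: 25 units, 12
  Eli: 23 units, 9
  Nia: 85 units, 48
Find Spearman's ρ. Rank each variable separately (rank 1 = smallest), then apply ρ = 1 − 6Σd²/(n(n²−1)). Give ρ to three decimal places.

0.771

Ranks of variable 1: 5, 3, 4, 2, 1, 6
Ranks of variable 2: 4, 1, 5, 3, 2, 6
d = r₁ − r₂: 1, 2, -1, -1, -1, 0
d²: 1, 4, 1, 1, 1, 0; Σd² = 8
ρ = 1 − 6·8/(6·35) = 1 − 48/210 = 0.771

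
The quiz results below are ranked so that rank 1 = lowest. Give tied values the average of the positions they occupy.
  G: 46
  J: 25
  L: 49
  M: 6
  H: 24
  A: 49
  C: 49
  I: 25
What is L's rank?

Sorted (ascending): 6, 24, 25, 25, 46, 49, 49, 49
The 2 values of 25 occupy positions 3–4 → average rank (3+4)/2 = 3.5.
The 3 values of 49 occupy positions 6–8 → average rank 7.
L has value 49 → rank 7.

7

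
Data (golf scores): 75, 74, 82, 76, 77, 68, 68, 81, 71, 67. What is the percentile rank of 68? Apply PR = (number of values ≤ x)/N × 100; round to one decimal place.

30.0

N = 10.
Strictly below 68: 1. Equal to 68: 2.
PR = 3/10 × 100 = 30.0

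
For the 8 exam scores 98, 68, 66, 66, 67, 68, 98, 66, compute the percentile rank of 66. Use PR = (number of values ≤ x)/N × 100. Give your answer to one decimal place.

37.5

N = 8.
Strictly below 66: 0. Equal to 66: 3.
PR = 3/8 × 100 = 37.5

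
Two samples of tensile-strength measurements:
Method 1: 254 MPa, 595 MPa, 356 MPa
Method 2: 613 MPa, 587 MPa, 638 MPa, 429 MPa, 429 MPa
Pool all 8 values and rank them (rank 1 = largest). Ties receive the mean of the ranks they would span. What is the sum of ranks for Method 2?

18

Sorted (descending): 638, 613, 595, 587, 429, 429, 356, 254
The 2 values of 429 occupy positions 5–6 → average rank (5+6)/2 = 5.5.
Method 2 values → pooled ranks: 613→2, 587→4, 638→1, 429→5.5, 429→5.5
Rank sum = 2 + 4 + 1 + 5.5 + 5.5 = 18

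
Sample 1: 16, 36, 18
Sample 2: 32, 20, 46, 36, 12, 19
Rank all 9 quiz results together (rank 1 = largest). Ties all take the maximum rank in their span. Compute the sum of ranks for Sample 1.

Sorted (descending): 46, 36, 36, 32, 20, 19, 18, 16, 12
The 2 values of 36 occupy positions 2–3 → each gets rank 3.
Sample 1 values → pooled ranks: 16→8, 36→3, 18→7
Rank sum = 8 + 3 + 7 = 18

18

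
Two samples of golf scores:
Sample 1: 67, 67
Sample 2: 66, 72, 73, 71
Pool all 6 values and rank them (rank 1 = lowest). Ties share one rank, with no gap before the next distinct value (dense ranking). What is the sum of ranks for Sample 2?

Sorted (ascending): 66, 67, 67, 71, 72, 73
The 2 values of 67 share dense rank 2.
Remaining distinct values take the next consecutive integers.
Sample 2 values → pooled ranks: 66→1, 72→4, 73→5, 71→3
Rank sum = 1 + 4 + 5 + 3 = 13

13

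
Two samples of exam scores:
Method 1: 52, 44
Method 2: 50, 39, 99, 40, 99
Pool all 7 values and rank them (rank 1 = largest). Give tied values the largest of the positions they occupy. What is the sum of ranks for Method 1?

8

Sorted (descending): 99, 99, 52, 50, 44, 40, 39
The 2 values of 99 occupy positions 1–2 → each gets rank 2.
Method 1 values → pooled ranks: 52→3, 44→5
Rank sum = 3 + 5 = 8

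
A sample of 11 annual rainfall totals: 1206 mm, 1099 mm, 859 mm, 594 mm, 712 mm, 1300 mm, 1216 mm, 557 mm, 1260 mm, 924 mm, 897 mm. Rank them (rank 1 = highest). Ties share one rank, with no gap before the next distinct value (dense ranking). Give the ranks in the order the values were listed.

Sorted (descending): 1300, 1260, 1216, 1206, 1099, 924, 897, 859, 712, 594, 557
No ties — each value takes its position as its rank.

4, 5, 8, 10, 9, 1, 3, 11, 2, 6, 7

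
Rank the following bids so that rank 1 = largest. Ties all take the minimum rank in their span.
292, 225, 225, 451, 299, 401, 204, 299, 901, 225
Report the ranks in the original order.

Sorted (descending): 901, 451, 401, 299, 299, 292, 225, 225, 225, 204
The 2 values of 299 occupy positions 4–5 → each gets rank 4.
The 3 values of 225 occupy positions 7–9 → each gets rank 7.

6, 7, 7, 2, 4, 3, 10, 4, 1, 7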